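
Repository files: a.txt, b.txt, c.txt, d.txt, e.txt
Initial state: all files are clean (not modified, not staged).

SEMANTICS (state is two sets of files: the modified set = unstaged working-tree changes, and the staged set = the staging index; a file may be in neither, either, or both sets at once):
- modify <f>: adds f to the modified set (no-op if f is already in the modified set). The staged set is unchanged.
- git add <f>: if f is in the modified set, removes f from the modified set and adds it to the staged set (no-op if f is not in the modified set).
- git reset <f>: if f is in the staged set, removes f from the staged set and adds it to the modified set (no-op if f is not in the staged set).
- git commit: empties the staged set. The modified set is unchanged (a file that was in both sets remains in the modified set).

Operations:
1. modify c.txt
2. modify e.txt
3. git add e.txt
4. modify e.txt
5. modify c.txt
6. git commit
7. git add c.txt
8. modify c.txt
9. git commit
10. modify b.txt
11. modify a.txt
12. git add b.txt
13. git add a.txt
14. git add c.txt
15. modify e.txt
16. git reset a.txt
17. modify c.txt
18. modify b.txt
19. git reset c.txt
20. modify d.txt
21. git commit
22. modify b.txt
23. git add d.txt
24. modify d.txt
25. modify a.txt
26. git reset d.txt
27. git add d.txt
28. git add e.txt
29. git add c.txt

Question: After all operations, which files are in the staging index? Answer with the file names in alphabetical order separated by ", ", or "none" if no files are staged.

After op 1 (modify c.txt): modified={c.txt} staged={none}
After op 2 (modify e.txt): modified={c.txt, e.txt} staged={none}
After op 3 (git add e.txt): modified={c.txt} staged={e.txt}
After op 4 (modify e.txt): modified={c.txt, e.txt} staged={e.txt}
After op 5 (modify c.txt): modified={c.txt, e.txt} staged={e.txt}
After op 6 (git commit): modified={c.txt, e.txt} staged={none}
After op 7 (git add c.txt): modified={e.txt} staged={c.txt}
After op 8 (modify c.txt): modified={c.txt, e.txt} staged={c.txt}
After op 9 (git commit): modified={c.txt, e.txt} staged={none}
After op 10 (modify b.txt): modified={b.txt, c.txt, e.txt} staged={none}
After op 11 (modify a.txt): modified={a.txt, b.txt, c.txt, e.txt} staged={none}
After op 12 (git add b.txt): modified={a.txt, c.txt, e.txt} staged={b.txt}
After op 13 (git add a.txt): modified={c.txt, e.txt} staged={a.txt, b.txt}
After op 14 (git add c.txt): modified={e.txt} staged={a.txt, b.txt, c.txt}
After op 15 (modify e.txt): modified={e.txt} staged={a.txt, b.txt, c.txt}
After op 16 (git reset a.txt): modified={a.txt, e.txt} staged={b.txt, c.txt}
After op 17 (modify c.txt): modified={a.txt, c.txt, e.txt} staged={b.txt, c.txt}
After op 18 (modify b.txt): modified={a.txt, b.txt, c.txt, e.txt} staged={b.txt, c.txt}
After op 19 (git reset c.txt): modified={a.txt, b.txt, c.txt, e.txt} staged={b.txt}
After op 20 (modify d.txt): modified={a.txt, b.txt, c.txt, d.txt, e.txt} staged={b.txt}
After op 21 (git commit): modified={a.txt, b.txt, c.txt, d.txt, e.txt} staged={none}
After op 22 (modify b.txt): modified={a.txt, b.txt, c.txt, d.txt, e.txt} staged={none}
After op 23 (git add d.txt): modified={a.txt, b.txt, c.txt, e.txt} staged={d.txt}
After op 24 (modify d.txt): modified={a.txt, b.txt, c.txt, d.txt, e.txt} staged={d.txt}
After op 25 (modify a.txt): modified={a.txt, b.txt, c.txt, d.txt, e.txt} staged={d.txt}
After op 26 (git reset d.txt): modified={a.txt, b.txt, c.txt, d.txt, e.txt} staged={none}
After op 27 (git add d.txt): modified={a.txt, b.txt, c.txt, e.txt} staged={d.txt}
After op 28 (git add e.txt): modified={a.txt, b.txt, c.txt} staged={d.txt, e.txt}
After op 29 (git add c.txt): modified={a.txt, b.txt} staged={c.txt, d.txt, e.txt}

Answer: c.txt, d.txt, e.txt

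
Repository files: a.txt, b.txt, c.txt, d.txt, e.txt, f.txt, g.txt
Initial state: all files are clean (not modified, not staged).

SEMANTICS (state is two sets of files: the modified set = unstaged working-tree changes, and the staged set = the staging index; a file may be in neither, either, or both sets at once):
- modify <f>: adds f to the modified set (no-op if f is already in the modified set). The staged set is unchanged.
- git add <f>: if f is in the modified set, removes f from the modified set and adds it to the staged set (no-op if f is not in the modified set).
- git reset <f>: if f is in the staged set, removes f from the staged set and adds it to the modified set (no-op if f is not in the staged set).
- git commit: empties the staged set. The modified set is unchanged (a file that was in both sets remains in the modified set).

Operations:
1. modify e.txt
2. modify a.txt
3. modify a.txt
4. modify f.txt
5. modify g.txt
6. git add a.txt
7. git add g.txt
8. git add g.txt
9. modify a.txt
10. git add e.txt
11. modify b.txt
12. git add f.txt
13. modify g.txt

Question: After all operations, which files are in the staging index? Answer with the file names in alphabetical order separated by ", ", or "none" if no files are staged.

After op 1 (modify e.txt): modified={e.txt} staged={none}
After op 2 (modify a.txt): modified={a.txt, e.txt} staged={none}
After op 3 (modify a.txt): modified={a.txt, e.txt} staged={none}
After op 4 (modify f.txt): modified={a.txt, e.txt, f.txt} staged={none}
After op 5 (modify g.txt): modified={a.txt, e.txt, f.txt, g.txt} staged={none}
After op 6 (git add a.txt): modified={e.txt, f.txt, g.txt} staged={a.txt}
After op 7 (git add g.txt): modified={e.txt, f.txt} staged={a.txt, g.txt}
After op 8 (git add g.txt): modified={e.txt, f.txt} staged={a.txt, g.txt}
After op 9 (modify a.txt): modified={a.txt, e.txt, f.txt} staged={a.txt, g.txt}
After op 10 (git add e.txt): modified={a.txt, f.txt} staged={a.txt, e.txt, g.txt}
After op 11 (modify b.txt): modified={a.txt, b.txt, f.txt} staged={a.txt, e.txt, g.txt}
After op 12 (git add f.txt): modified={a.txt, b.txt} staged={a.txt, e.txt, f.txt, g.txt}
After op 13 (modify g.txt): modified={a.txt, b.txt, g.txt} staged={a.txt, e.txt, f.txt, g.txt}

Answer: a.txt, e.txt, f.txt, g.txt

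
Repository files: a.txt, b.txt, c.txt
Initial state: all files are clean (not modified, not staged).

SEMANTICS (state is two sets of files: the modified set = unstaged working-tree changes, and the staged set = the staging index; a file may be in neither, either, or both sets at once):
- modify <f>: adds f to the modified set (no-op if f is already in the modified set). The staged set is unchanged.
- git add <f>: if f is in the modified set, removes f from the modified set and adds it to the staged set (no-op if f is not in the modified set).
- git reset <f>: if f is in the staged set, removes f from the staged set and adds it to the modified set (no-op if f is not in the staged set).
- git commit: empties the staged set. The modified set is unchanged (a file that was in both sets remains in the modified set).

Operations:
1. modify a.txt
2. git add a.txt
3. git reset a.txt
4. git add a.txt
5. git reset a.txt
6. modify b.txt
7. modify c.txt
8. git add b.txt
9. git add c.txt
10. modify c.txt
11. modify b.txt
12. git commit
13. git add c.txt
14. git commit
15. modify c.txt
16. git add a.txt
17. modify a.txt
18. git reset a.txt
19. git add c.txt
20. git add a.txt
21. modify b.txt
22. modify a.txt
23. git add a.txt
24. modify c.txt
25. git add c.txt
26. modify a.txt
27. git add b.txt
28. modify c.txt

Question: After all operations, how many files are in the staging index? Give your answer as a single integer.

Answer: 3

Derivation:
After op 1 (modify a.txt): modified={a.txt} staged={none}
After op 2 (git add a.txt): modified={none} staged={a.txt}
After op 3 (git reset a.txt): modified={a.txt} staged={none}
After op 4 (git add a.txt): modified={none} staged={a.txt}
After op 5 (git reset a.txt): modified={a.txt} staged={none}
After op 6 (modify b.txt): modified={a.txt, b.txt} staged={none}
After op 7 (modify c.txt): modified={a.txt, b.txt, c.txt} staged={none}
After op 8 (git add b.txt): modified={a.txt, c.txt} staged={b.txt}
After op 9 (git add c.txt): modified={a.txt} staged={b.txt, c.txt}
After op 10 (modify c.txt): modified={a.txt, c.txt} staged={b.txt, c.txt}
After op 11 (modify b.txt): modified={a.txt, b.txt, c.txt} staged={b.txt, c.txt}
After op 12 (git commit): modified={a.txt, b.txt, c.txt} staged={none}
After op 13 (git add c.txt): modified={a.txt, b.txt} staged={c.txt}
After op 14 (git commit): modified={a.txt, b.txt} staged={none}
After op 15 (modify c.txt): modified={a.txt, b.txt, c.txt} staged={none}
After op 16 (git add a.txt): modified={b.txt, c.txt} staged={a.txt}
After op 17 (modify a.txt): modified={a.txt, b.txt, c.txt} staged={a.txt}
After op 18 (git reset a.txt): modified={a.txt, b.txt, c.txt} staged={none}
After op 19 (git add c.txt): modified={a.txt, b.txt} staged={c.txt}
After op 20 (git add a.txt): modified={b.txt} staged={a.txt, c.txt}
After op 21 (modify b.txt): modified={b.txt} staged={a.txt, c.txt}
After op 22 (modify a.txt): modified={a.txt, b.txt} staged={a.txt, c.txt}
After op 23 (git add a.txt): modified={b.txt} staged={a.txt, c.txt}
After op 24 (modify c.txt): modified={b.txt, c.txt} staged={a.txt, c.txt}
After op 25 (git add c.txt): modified={b.txt} staged={a.txt, c.txt}
After op 26 (modify a.txt): modified={a.txt, b.txt} staged={a.txt, c.txt}
After op 27 (git add b.txt): modified={a.txt} staged={a.txt, b.txt, c.txt}
After op 28 (modify c.txt): modified={a.txt, c.txt} staged={a.txt, b.txt, c.txt}
Final staged set: {a.txt, b.txt, c.txt} -> count=3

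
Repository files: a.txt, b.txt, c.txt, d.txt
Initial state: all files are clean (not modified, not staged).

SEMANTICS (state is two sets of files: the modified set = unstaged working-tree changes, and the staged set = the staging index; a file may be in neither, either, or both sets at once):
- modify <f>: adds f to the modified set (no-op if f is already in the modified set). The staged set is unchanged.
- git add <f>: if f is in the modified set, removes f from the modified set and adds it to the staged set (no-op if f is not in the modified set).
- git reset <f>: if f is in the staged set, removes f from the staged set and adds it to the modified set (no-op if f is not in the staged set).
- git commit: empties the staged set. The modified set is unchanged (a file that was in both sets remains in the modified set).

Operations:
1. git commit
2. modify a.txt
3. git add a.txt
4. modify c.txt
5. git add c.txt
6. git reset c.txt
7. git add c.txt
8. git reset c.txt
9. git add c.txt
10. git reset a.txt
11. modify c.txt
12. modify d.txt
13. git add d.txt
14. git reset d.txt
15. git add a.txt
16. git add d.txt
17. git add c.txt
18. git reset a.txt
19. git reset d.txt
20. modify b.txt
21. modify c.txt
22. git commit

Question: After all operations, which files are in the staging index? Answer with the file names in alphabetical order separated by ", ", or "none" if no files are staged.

Answer: none

Derivation:
After op 1 (git commit): modified={none} staged={none}
After op 2 (modify a.txt): modified={a.txt} staged={none}
After op 3 (git add a.txt): modified={none} staged={a.txt}
After op 4 (modify c.txt): modified={c.txt} staged={a.txt}
After op 5 (git add c.txt): modified={none} staged={a.txt, c.txt}
After op 6 (git reset c.txt): modified={c.txt} staged={a.txt}
After op 7 (git add c.txt): modified={none} staged={a.txt, c.txt}
After op 8 (git reset c.txt): modified={c.txt} staged={a.txt}
After op 9 (git add c.txt): modified={none} staged={a.txt, c.txt}
After op 10 (git reset a.txt): modified={a.txt} staged={c.txt}
After op 11 (modify c.txt): modified={a.txt, c.txt} staged={c.txt}
After op 12 (modify d.txt): modified={a.txt, c.txt, d.txt} staged={c.txt}
After op 13 (git add d.txt): modified={a.txt, c.txt} staged={c.txt, d.txt}
After op 14 (git reset d.txt): modified={a.txt, c.txt, d.txt} staged={c.txt}
After op 15 (git add a.txt): modified={c.txt, d.txt} staged={a.txt, c.txt}
After op 16 (git add d.txt): modified={c.txt} staged={a.txt, c.txt, d.txt}
After op 17 (git add c.txt): modified={none} staged={a.txt, c.txt, d.txt}
After op 18 (git reset a.txt): modified={a.txt} staged={c.txt, d.txt}
After op 19 (git reset d.txt): modified={a.txt, d.txt} staged={c.txt}
After op 20 (modify b.txt): modified={a.txt, b.txt, d.txt} staged={c.txt}
After op 21 (modify c.txt): modified={a.txt, b.txt, c.txt, d.txt} staged={c.txt}
After op 22 (git commit): modified={a.txt, b.txt, c.txt, d.txt} staged={none}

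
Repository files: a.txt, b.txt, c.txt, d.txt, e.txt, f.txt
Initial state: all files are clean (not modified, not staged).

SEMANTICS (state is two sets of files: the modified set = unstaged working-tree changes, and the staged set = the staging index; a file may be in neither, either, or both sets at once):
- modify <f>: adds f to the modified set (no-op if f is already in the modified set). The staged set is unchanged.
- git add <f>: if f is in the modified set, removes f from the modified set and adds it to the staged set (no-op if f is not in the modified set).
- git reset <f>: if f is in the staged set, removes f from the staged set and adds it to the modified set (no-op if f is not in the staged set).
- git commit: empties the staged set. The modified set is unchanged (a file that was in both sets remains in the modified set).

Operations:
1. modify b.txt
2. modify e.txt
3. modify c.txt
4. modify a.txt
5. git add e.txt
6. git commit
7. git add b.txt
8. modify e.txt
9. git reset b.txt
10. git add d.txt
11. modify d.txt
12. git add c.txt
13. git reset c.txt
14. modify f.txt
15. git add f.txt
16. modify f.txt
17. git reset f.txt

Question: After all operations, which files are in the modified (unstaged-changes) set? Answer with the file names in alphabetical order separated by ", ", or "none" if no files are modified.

After op 1 (modify b.txt): modified={b.txt} staged={none}
After op 2 (modify e.txt): modified={b.txt, e.txt} staged={none}
After op 3 (modify c.txt): modified={b.txt, c.txt, e.txt} staged={none}
After op 4 (modify a.txt): modified={a.txt, b.txt, c.txt, e.txt} staged={none}
After op 5 (git add e.txt): modified={a.txt, b.txt, c.txt} staged={e.txt}
After op 6 (git commit): modified={a.txt, b.txt, c.txt} staged={none}
After op 7 (git add b.txt): modified={a.txt, c.txt} staged={b.txt}
After op 8 (modify e.txt): modified={a.txt, c.txt, e.txt} staged={b.txt}
After op 9 (git reset b.txt): modified={a.txt, b.txt, c.txt, e.txt} staged={none}
After op 10 (git add d.txt): modified={a.txt, b.txt, c.txt, e.txt} staged={none}
After op 11 (modify d.txt): modified={a.txt, b.txt, c.txt, d.txt, e.txt} staged={none}
After op 12 (git add c.txt): modified={a.txt, b.txt, d.txt, e.txt} staged={c.txt}
After op 13 (git reset c.txt): modified={a.txt, b.txt, c.txt, d.txt, e.txt} staged={none}
After op 14 (modify f.txt): modified={a.txt, b.txt, c.txt, d.txt, e.txt, f.txt} staged={none}
After op 15 (git add f.txt): modified={a.txt, b.txt, c.txt, d.txt, e.txt} staged={f.txt}
After op 16 (modify f.txt): modified={a.txt, b.txt, c.txt, d.txt, e.txt, f.txt} staged={f.txt}
After op 17 (git reset f.txt): modified={a.txt, b.txt, c.txt, d.txt, e.txt, f.txt} staged={none}

Answer: a.txt, b.txt, c.txt, d.txt, e.txt, f.txt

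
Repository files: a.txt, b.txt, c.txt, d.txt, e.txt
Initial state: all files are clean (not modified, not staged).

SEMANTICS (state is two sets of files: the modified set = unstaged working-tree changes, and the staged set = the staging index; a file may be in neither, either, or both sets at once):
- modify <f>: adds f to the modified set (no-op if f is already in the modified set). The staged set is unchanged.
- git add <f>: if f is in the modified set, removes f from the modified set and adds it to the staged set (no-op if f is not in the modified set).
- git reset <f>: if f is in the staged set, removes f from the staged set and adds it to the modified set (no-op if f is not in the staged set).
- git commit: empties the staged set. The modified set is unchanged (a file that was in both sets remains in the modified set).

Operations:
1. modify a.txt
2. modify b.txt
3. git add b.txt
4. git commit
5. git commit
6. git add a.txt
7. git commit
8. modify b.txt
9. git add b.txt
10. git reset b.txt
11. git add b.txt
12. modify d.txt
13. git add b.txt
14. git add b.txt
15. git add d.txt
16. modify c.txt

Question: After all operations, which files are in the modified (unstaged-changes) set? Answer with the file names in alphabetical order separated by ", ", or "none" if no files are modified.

Answer: c.txt

Derivation:
After op 1 (modify a.txt): modified={a.txt} staged={none}
After op 2 (modify b.txt): modified={a.txt, b.txt} staged={none}
After op 3 (git add b.txt): modified={a.txt} staged={b.txt}
After op 4 (git commit): modified={a.txt} staged={none}
After op 5 (git commit): modified={a.txt} staged={none}
After op 6 (git add a.txt): modified={none} staged={a.txt}
After op 7 (git commit): modified={none} staged={none}
After op 8 (modify b.txt): modified={b.txt} staged={none}
After op 9 (git add b.txt): modified={none} staged={b.txt}
After op 10 (git reset b.txt): modified={b.txt} staged={none}
After op 11 (git add b.txt): modified={none} staged={b.txt}
After op 12 (modify d.txt): modified={d.txt} staged={b.txt}
After op 13 (git add b.txt): modified={d.txt} staged={b.txt}
After op 14 (git add b.txt): modified={d.txt} staged={b.txt}
After op 15 (git add d.txt): modified={none} staged={b.txt, d.txt}
After op 16 (modify c.txt): modified={c.txt} staged={b.txt, d.txt}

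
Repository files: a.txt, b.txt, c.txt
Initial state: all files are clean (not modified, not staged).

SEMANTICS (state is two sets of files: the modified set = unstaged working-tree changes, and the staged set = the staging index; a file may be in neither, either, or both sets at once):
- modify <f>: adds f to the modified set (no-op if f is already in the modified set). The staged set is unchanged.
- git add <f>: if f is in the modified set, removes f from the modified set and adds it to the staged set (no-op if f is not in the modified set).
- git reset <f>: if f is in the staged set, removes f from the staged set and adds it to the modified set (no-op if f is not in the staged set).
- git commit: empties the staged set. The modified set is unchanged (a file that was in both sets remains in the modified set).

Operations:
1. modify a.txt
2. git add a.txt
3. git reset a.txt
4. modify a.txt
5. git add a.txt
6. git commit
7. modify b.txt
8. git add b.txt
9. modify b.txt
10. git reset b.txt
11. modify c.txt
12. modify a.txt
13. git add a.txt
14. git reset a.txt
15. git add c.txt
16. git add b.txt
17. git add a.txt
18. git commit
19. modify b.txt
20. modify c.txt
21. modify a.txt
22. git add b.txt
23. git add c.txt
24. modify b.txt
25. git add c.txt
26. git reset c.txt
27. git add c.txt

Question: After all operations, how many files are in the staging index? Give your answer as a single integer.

After op 1 (modify a.txt): modified={a.txt} staged={none}
After op 2 (git add a.txt): modified={none} staged={a.txt}
After op 3 (git reset a.txt): modified={a.txt} staged={none}
After op 4 (modify a.txt): modified={a.txt} staged={none}
After op 5 (git add a.txt): modified={none} staged={a.txt}
After op 6 (git commit): modified={none} staged={none}
After op 7 (modify b.txt): modified={b.txt} staged={none}
After op 8 (git add b.txt): modified={none} staged={b.txt}
After op 9 (modify b.txt): modified={b.txt} staged={b.txt}
After op 10 (git reset b.txt): modified={b.txt} staged={none}
After op 11 (modify c.txt): modified={b.txt, c.txt} staged={none}
After op 12 (modify a.txt): modified={a.txt, b.txt, c.txt} staged={none}
After op 13 (git add a.txt): modified={b.txt, c.txt} staged={a.txt}
After op 14 (git reset a.txt): modified={a.txt, b.txt, c.txt} staged={none}
After op 15 (git add c.txt): modified={a.txt, b.txt} staged={c.txt}
After op 16 (git add b.txt): modified={a.txt} staged={b.txt, c.txt}
After op 17 (git add a.txt): modified={none} staged={a.txt, b.txt, c.txt}
After op 18 (git commit): modified={none} staged={none}
After op 19 (modify b.txt): modified={b.txt} staged={none}
After op 20 (modify c.txt): modified={b.txt, c.txt} staged={none}
After op 21 (modify a.txt): modified={a.txt, b.txt, c.txt} staged={none}
After op 22 (git add b.txt): modified={a.txt, c.txt} staged={b.txt}
After op 23 (git add c.txt): modified={a.txt} staged={b.txt, c.txt}
After op 24 (modify b.txt): modified={a.txt, b.txt} staged={b.txt, c.txt}
After op 25 (git add c.txt): modified={a.txt, b.txt} staged={b.txt, c.txt}
After op 26 (git reset c.txt): modified={a.txt, b.txt, c.txt} staged={b.txt}
After op 27 (git add c.txt): modified={a.txt, b.txt} staged={b.txt, c.txt}
Final staged set: {b.txt, c.txt} -> count=2

Answer: 2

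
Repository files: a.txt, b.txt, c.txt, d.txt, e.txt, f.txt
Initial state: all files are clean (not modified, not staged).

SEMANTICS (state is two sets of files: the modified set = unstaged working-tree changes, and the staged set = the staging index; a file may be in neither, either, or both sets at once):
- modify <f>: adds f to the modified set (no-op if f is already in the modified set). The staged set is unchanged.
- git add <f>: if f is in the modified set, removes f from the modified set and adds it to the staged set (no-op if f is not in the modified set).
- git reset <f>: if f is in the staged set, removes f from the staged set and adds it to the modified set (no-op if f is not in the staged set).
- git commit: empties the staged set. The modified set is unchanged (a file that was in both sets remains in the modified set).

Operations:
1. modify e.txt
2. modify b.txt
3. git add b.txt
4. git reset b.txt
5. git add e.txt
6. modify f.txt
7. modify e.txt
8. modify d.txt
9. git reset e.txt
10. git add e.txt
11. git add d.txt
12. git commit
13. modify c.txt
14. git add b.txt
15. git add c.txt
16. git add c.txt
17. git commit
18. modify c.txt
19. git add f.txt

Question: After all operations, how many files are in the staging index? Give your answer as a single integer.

Answer: 1

Derivation:
After op 1 (modify e.txt): modified={e.txt} staged={none}
After op 2 (modify b.txt): modified={b.txt, e.txt} staged={none}
After op 3 (git add b.txt): modified={e.txt} staged={b.txt}
After op 4 (git reset b.txt): modified={b.txt, e.txt} staged={none}
After op 5 (git add e.txt): modified={b.txt} staged={e.txt}
After op 6 (modify f.txt): modified={b.txt, f.txt} staged={e.txt}
After op 7 (modify e.txt): modified={b.txt, e.txt, f.txt} staged={e.txt}
After op 8 (modify d.txt): modified={b.txt, d.txt, e.txt, f.txt} staged={e.txt}
After op 9 (git reset e.txt): modified={b.txt, d.txt, e.txt, f.txt} staged={none}
After op 10 (git add e.txt): modified={b.txt, d.txt, f.txt} staged={e.txt}
After op 11 (git add d.txt): modified={b.txt, f.txt} staged={d.txt, e.txt}
After op 12 (git commit): modified={b.txt, f.txt} staged={none}
After op 13 (modify c.txt): modified={b.txt, c.txt, f.txt} staged={none}
After op 14 (git add b.txt): modified={c.txt, f.txt} staged={b.txt}
After op 15 (git add c.txt): modified={f.txt} staged={b.txt, c.txt}
After op 16 (git add c.txt): modified={f.txt} staged={b.txt, c.txt}
After op 17 (git commit): modified={f.txt} staged={none}
After op 18 (modify c.txt): modified={c.txt, f.txt} staged={none}
After op 19 (git add f.txt): modified={c.txt} staged={f.txt}
Final staged set: {f.txt} -> count=1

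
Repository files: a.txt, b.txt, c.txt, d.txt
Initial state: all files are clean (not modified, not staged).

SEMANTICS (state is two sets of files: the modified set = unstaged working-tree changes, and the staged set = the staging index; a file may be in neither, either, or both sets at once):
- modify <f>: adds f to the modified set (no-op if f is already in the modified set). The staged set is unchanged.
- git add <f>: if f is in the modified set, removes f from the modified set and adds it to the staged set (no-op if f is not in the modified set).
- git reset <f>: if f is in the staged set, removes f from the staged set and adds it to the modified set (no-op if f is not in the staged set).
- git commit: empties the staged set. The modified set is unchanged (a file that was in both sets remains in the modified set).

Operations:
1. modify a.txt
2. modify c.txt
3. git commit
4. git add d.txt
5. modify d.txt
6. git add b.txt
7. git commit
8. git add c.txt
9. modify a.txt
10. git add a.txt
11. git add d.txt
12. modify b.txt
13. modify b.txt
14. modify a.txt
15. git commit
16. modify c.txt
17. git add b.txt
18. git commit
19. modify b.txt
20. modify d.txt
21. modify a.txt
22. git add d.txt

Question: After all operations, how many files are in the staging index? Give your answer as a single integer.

After op 1 (modify a.txt): modified={a.txt} staged={none}
After op 2 (modify c.txt): modified={a.txt, c.txt} staged={none}
After op 3 (git commit): modified={a.txt, c.txt} staged={none}
After op 4 (git add d.txt): modified={a.txt, c.txt} staged={none}
After op 5 (modify d.txt): modified={a.txt, c.txt, d.txt} staged={none}
After op 6 (git add b.txt): modified={a.txt, c.txt, d.txt} staged={none}
After op 7 (git commit): modified={a.txt, c.txt, d.txt} staged={none}
After op 8 (git add c.txt): modified={a.txt, d.txt} staged={c.txt}
After op 9 (modify a.txt): modified={a.txt, d.txt} staged={c.txt}
After op 10 (git add a.txt): modified={d.txt} staged={a.txt, c.txt}
After op 11 (git add d.txt): modified={none} staged={a.txt, c.txt, d.txt}
After op 12 (modify b.txt): modified={b.txt} staged={a.txt, c.txt, d.txt}
After op 13 (modify b.txt): modified={b.txt} staged={a.txt, c.txt, d.txt}
After op 14 (modify a.txt): modified={a.txt, b.txt} staged={a.txt, c.txt, d.txt}
After op 15 (git commit): modified={a.txt, b.txt} staged={none}
After op 16 (modify c.txt): modified={a.txt, b.txt, c.txt} staged={none}
After op 17 (git add b.txt): modified={a.txt, c.txt} staged={b.txt}
After op 18 (git commit): modified={a.txt, c.txt} staged={none}
After op 19 (modify b.txt): modified={a.txt, b.txt, c.txt} staged={none}
After op 20 (modify d.txt): modified={a.txt, b.txt, c.txt, d.txt} staged={none}
After op 21 (modify a.txt): modified={a.txt, b.txt, c.txt, d.txt} staged={none}
After op 22 (git add d.txt): modified={a.txt, b.txt, c.txt} staged={d.txt}
Final staged set: {d.txt} -> count=1

Answer: 1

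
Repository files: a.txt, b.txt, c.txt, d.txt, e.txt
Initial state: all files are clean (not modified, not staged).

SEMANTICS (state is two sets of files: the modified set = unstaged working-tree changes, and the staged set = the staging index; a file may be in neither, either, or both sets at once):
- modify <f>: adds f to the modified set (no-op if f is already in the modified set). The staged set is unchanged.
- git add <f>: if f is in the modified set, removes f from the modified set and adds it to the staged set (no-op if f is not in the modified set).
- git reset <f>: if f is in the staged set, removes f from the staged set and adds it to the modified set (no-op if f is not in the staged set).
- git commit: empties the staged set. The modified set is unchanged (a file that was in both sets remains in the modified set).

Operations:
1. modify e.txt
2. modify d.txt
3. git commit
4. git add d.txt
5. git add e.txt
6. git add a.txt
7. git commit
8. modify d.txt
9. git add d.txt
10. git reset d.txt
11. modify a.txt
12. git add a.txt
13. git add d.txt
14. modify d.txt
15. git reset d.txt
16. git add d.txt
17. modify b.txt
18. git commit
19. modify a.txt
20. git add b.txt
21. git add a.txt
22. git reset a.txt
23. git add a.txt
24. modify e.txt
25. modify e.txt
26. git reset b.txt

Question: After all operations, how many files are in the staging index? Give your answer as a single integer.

After op 1 (modify e.txt): modified={e.txt} staged={none}
After op 2 (modify d.txt): modified={d.txt, e.txt} staged={none}
After op 3 (git commit): modified={d.txt, e.txt} staged={none}
After op 4 (git add d.txt): modified={e.txt} staged={d.txt}
After op 5 (git add e.txt): modified={none} staged={d.txt, e.txt}
After op 6 (git add a.txt): modified={none} staged={d.txt, e.txt}
After op 7 (git commit): modified={none} staged={none}
After op 8 (modify d.txt): modified={d.txt} staged={none}
After op 9 (git add d.txt): modified={none} staged={d.txt}
After op 10 (git reset d.txt): modified={d.txt} staged={none}
After op 11 (modify a.txt): modified={a.txt, d.txt} staged={none}
After op 12 (git add a.txt): modified={d.txt} staged={a.txt}
After op 13 (git add d.txt): modified={none} staged={a.txt, d.txt}
After op 14 (modify d.txt): modified={d.txt} staged={a.txt, d.txt}
After op 15 (git reset d.txt): modified={d.txt} staged={a.txt}
After op 16 (git add d.txt): modified={none} staged={a.txt, d.txt}
After op 17 (modify b.txt): modified={b.txt} staged={a.txt, d.txt}
After op 18 (git commit): modified={b.txt} staged={none}
After op 19 (modify a.txt): modified={a.txt, b.txt} staged={none}
After op 20 (git add b.txt): modified={a.txt} staged={b.txt}
After op 21 (git add a.txt): modified={none} staged={a.txt, b.txt}
After op 22 (git reset a.txt): modified={a.txt} staged={b.txt}
After op 23 (git add a.txt): modified={none} staged={a.txt, b.txt}
After op 24 (modify e.txt): modified={e.txt} staged={a.txt, b.txt}
After op 25 (modify e.txt): modified={e.txt} staged={a.txt, b.txt}
After op 26 (git reset b.txt): modified={b.txt, e.txt} staged={a.txt}
Final staged set: {a.txt} -> count=1

Answer: 1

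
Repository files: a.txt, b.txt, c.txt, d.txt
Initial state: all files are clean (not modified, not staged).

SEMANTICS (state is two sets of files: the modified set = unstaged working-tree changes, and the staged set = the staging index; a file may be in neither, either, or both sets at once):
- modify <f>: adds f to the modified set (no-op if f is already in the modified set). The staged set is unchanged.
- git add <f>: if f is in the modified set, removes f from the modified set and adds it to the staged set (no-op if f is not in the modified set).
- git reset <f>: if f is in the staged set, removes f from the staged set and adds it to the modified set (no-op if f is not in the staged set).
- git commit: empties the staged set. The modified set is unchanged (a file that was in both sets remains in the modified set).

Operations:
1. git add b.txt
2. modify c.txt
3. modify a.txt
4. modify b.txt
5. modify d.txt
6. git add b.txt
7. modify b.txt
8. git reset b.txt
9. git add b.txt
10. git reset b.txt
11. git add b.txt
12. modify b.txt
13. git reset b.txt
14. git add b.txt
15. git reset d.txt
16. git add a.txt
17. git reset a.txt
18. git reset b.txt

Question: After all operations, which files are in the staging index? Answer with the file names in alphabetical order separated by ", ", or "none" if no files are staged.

Answer: none

Derivation:
After op 1 (git add b.txt): modified={none} staged={none}
After op 2 (modify c.txt): modified={c.txt} staged={none}
After op 3 (modify a.txt): modified={a.txt, c.txt} staged={none}
After op 4 (modify b.txt): modified={a.txt, b.txt, c.txt} staged={none}
After op 5 (modify d.txt): modified={a.txt, b.txt, c.txt, d.txt} staged={none}
After op 6 (git add b.txt): modified={a.txt, c.txt, d.txt} staged={b.txt}
After op 7 (modify b.txt): modified={a.txt, b.txt, c.txt, d.txt} staged={b.txt}
After op 8 (git reset b.txt): modified={a.txt, b.txt, c.txt, d.txt} staged={none}
After op 9 (git add b.txt): modified={a.txt, c.txt, d.txt} staged={b.txt}
After op 10 (git reset b.txt): modified={a.txt, b.txt, c.txt, d.txt} staged={none}
After op 11 (git add b.txt): modified={a.txt, c.txt, d.txt} staged={b.txt}
After op 12 (modify b.txt): modified={a.txt, b.txt, c.txt, d.txt} staged={b.txt}
After op 13 (git reset b.txt): modified={a.txt, b.txt, c.txt, d.txt} staged={none}
After op 14 (git add b.txt): modified={a.txt, c.txt, d.txt} staged={b.txt}
After op 15 (git reset d.txt): modified={a.txt, c.txt, d.txt} staged={b.txt}
After op 16 (git add a.txt): modified={c.txt, d.txt} staged={a.txt, b.txt}
After op 17 (git reset a.txt): modified={a.txt, c.txt, d.txt} staged={b.txt}
After op 18 (git reset b.txt): modified={a.txt, b.txt, c.txt, d.txt} staged={none}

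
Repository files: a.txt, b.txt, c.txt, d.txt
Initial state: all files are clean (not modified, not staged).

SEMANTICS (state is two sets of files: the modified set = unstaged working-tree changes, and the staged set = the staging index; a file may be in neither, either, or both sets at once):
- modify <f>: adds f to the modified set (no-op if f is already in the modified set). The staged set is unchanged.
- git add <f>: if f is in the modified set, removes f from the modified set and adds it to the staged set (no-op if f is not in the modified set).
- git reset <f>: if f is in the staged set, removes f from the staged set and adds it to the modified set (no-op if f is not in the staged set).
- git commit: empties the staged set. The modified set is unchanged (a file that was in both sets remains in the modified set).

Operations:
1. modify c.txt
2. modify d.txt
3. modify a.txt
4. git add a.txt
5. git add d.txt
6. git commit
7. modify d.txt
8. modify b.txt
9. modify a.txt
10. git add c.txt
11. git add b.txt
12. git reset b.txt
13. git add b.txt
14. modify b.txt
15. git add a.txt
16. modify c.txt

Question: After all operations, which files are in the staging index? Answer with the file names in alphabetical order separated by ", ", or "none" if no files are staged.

Answer: a.txt, b.txt, c.txt

Derivation:
After op 1 (modify c.txt): modified={c.txt} staged={none}
After op 2 (modify d.txt): modified={c.txt, d.txt} staged={none}
After op 3 (modify a.txt): modified={a.txt, c.txt, d.txt} staged={none}
After op 4 (git add a.txt): modified={c.txt, d.txt} staged={a.txt}
After op 5 (git add d.txt): modified={c.txt} staged={a.txt, d.txt}
After op 6 (git commit): modified={c.txt} staged={none}
After op 7 (modify d.txt): modified={c.txt, d.txt} staged={none}
After op 8 (modify b.txt): modified={b.txt, c.txt, d.txt} staged={none}
After op 9 (modify a.txt): modified={a.txt, b.txt, c.txt, d.txt} staged={none}
After op 10 (git add c.txt): modified={a.txt, b.txt, d.txt} staged={c.txt}
After op 11 (git add b.txt): modified={a.txt, d.txt} staged={b.txt, c.txt}
After op 12 (git reset b.txt): modified={a.txt, b.txt, d.txt} staged={c.txt}
After op 13 (git add b.txt): modified={a.txt, d.txt} staged={b.txt, c.txt}
After op 14 (modify b.txt): modified={a.txt, b.txt, d.txt} staged={b.txt, c.txt}
After op 15 (git add a.txt): modified={b.txt, d.txt} staged={a.txt, b.txt, c.txt}
After op 16 (modify c.txt): modified={b.txt, c.txt, d.txt} staged={a.txt, b.txt, c.txt}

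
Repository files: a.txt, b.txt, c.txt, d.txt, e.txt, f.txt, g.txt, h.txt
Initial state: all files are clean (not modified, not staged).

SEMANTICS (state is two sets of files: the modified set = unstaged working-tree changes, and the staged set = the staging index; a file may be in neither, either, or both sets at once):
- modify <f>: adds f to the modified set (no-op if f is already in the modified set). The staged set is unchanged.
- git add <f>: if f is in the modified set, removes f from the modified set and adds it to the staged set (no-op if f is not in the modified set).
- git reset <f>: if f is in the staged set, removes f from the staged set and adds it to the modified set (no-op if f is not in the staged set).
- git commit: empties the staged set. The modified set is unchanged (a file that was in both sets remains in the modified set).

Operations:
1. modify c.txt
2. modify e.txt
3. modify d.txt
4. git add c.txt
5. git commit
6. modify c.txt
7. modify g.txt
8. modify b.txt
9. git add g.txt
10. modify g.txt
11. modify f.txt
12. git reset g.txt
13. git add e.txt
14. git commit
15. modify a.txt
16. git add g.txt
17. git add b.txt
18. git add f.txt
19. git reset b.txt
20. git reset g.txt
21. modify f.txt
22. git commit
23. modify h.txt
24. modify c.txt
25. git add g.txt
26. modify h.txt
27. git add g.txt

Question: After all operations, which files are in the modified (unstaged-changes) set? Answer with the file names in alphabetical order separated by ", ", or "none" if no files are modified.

Answer: a.txt, b.txt, c.txt, d.txt, f.txt, h.txt

Derivation:
After op 1 (modify c.txt): modified={c.txt} staged={none}
After op 2 (modify e.txt): modified={c.txt, e.txt} staged={none}
After op 3 (modify d.txt): modified={c.txt, d.txt, e.txt} staged={none}
After op 4 (git add c.txt): modified={d.txt, e.txt} staged={c.txt}
After op 5 (git commit): modified={d.txt, e.txt} staged={none}
After op 6 (modify c.txt): modified={c.txt, d.txt, e.txt} staged={none}
After op 7 (modify g.txt): modified={c.txt, d.txt, e.txt, g.txt} staged={none}
After op 8 (modify b.txt): modified={b.txt, c.txt, d.txt, e.txt, g.txt} staged={none}
After op 9 (git add g.txt): modified={b.txt, c.txt, d.txt, e.txt} staged={g.txt}
After op 10 (modify g.txt): modified={b.txt, c.txt, d.txt, e.txt, g.txt} staged={g.txt}
After op 11 (modify f.txt): modified={b.txt, c.txt, d.txt, e.txt, f.txt, g.txt} staged={g.txt}
After op 12 (git reset g.txt): modified={b.txt, c.txt, d.txt, e.txt, f.txt, g.txt} staged={none}
After op 13 (git add e.txt): modified={b.txt, c.txt, d.txt, f.txt, g.txt} staged={e.txt}
After op 14 (git commit): modified={b.txt, c.txt, d.txt, f.txt, g.txt} staged={none}
After op 15 (modify a.txt): modified={a.txt, b.txt, c.txt, d.txt, f.txt, g.txt} staged={none}
After op 16 (git add g.txt): modified={a.txt, b.txt, c.txt, d.txt, f.txt} staged={g.txt}
After op 17 (git add b.txt): modified={a.txt, c.txt, d.txt, f.txt} staged={b.txt, g.txt}
After op 18 (git add f.txt): modified={a.txt, c.txt, d.txt} staged={b.txt, f.txt, g.txt}
After op 19 (git reset b.txt): modified={a.txt, b.txt, c.txt, d.txt} staged={f.txt, g.txt}
After op 20 (git reset g.txt): modified={a.txt, b.txt, c.txt, d.txt, g.txt} staged={f.txt}
After op 21 (modify f.txt): modified={a.txt, b.txt, c.txt, d.txt, f.txt, g.txt} staged={f.txt}
After op 22 (git commit): modified={a.txt, b.txt, c.txt, d.txt, f.txt, g.txt} staged={none}
After op 23 (modify h.txt): modified={a.txt, b.txt, c.txt, d.txt, f.txt, g.txt, h.txt} staged={none}
After op 24 (modify c.txt): modified={a.txt, b.txt, c.txt, d.txt, f.txt, g.txt, h.txt} staged={none}
After op 25 (git add g.txt): modified={a.txt, b.txt, c.txt, d.txt, f.txt, h.txt} staged={g.txt}
After op 26 (modify h.txt): modified={a.txt, b.txt, c.txt, d.txt, f.txt, h.txt} staged={g.txt}
After op 27 (git add g.txt): modified={a.txt, b.txt, c.txt, d.txt, f.txt, h.txt} staged={g.txt}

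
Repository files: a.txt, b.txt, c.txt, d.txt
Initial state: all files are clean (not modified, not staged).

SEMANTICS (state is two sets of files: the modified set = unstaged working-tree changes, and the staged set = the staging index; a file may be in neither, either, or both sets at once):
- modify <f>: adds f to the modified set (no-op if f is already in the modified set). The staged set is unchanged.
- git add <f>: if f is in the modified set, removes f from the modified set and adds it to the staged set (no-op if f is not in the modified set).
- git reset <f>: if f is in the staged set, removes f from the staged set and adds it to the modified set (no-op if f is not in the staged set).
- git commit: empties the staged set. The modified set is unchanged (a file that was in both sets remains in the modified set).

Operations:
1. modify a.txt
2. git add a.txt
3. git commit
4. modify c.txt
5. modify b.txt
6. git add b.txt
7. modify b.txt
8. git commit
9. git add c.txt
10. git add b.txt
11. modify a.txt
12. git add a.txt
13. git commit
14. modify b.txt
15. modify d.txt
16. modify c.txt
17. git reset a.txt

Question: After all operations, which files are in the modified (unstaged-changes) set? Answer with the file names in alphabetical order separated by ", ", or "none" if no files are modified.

Answer: b.txt, c.txt, d.txt

Derivation:
After op 1 (modify a.txt): modified={a.txt} staged={none}
After op 2 (git add a.txt): modified={none} staged={a.txt}
After op 3 (git commit): modified={none} staged={none}
After op 4 (modify c.txt): modified={c.txt} staged={none}
After op 5 (modify b.txt): modified={b.txt, c.txt} staged={none}
After op 6 (git add b.txt): modified={c.txt} staged={b.txt}
After op 7 (modify b.txt): modified={b.txt, c.txt} staged={b.txt}
After op 8 (git commit): modified={b.txt, c.txt} staged={none}
After op 9 (git add c.txt): modified={b.txt} staged={c.txt}
After op 10 (git add b.txt): modified={none} staged={b.txt, c.txt}
After op 11 (modify a.txt): modified={a.txt} staged={b.txt, c.txt}
After op 12 (git add a.txt): modified={none} staged={a.txt, b.txt, c.txt}
After op 13 (git commit): modified={none} staged={none}
After op 14 (modify b.txt): modified={b.txt} staged={none}
After op 15 (modify d.txt): modified={b.txt, d.txt} staged={none}
After op 16 (modify c.txt): modified={b.txt, c.txt, d.txt} staged={none}
After op 17 (git reset a.txt): modified={b.txt, c.txt, d.txt} staged={none}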